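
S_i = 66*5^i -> [66, 330, 1650, 8250, 41250]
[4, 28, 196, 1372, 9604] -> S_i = 4*7^i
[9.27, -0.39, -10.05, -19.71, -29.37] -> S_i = 9.27 + -9.66*i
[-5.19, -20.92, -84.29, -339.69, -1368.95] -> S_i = -5.19*4.03^i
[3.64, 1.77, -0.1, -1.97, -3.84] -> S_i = 3.64 + -1.87*i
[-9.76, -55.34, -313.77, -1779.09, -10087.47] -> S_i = -9.76*5.67^i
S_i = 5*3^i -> [5, 15, 45, 135, 405]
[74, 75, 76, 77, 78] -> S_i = 74 + 1*i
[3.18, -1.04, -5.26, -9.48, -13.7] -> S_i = 3.18 + -4.22*i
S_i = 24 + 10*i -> [24, 34, 44, 54, 64]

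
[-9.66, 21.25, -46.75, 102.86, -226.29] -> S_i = -9.66*(-2.20)^i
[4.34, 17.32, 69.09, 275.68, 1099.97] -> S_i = 4.34*3.99^i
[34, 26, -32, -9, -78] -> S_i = Random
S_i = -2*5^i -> [-2, -10, -50, -250, -1250]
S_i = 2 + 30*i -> [2, 32, 62, 92, 122]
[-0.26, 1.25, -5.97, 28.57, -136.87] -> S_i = -0.26*(-4.79)^i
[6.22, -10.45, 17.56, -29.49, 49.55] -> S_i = 6.22*(-1.68)^i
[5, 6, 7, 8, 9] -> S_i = 5 + 1*i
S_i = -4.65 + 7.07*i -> [-4.65, 2.42, 9.49, 16.56, 23.63]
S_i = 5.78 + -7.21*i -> [5.78, -1.43, -8.64, -15.85, -23.06]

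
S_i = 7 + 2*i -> [7, 9, 11, 13, 15]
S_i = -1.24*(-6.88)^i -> [-1.24, 8.53, -58.69, 403.82, -2778.28]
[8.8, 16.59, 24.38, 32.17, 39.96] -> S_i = 8.80 + 7.79*i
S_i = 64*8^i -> [64, 512, 4096, 32768, 262144]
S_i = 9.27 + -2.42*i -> [9.27, 6.85, 4.43, 2.01, -0.41]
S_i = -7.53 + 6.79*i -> [-7.53, -0.74, 6.05, 12.84, 19.63]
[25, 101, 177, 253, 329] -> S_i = 25 + 76*i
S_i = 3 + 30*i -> [3, 33, 63, 93, 123]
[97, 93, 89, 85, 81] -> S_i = 97 + -4*i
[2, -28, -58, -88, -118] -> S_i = 2 + -30*i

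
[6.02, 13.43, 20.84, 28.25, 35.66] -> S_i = 6.02 + 7.41*i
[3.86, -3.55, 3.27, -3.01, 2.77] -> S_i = 3.86*(-0.92)^i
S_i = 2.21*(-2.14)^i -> [2.21, -4.73, 10.12, -21.66, 46.35]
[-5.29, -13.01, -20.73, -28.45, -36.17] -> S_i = -5.29 + -7.72*i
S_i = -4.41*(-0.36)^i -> [-4.41, 1.59, -0.57, 0.21, -0.07]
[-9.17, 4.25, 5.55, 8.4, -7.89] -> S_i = Random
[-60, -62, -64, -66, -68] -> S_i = -60 + -2*i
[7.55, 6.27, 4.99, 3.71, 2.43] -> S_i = 7.55 + -1.28*i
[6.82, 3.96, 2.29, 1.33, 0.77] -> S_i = 6.82*0.58^i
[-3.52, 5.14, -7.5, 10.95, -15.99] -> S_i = -3.52*(-1.46)^i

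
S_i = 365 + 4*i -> [365, 369, 373, 377, 381]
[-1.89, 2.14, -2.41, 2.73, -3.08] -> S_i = -1.89*(-1.13)^i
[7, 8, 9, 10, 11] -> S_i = 7 + 1*i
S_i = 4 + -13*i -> [4, -9, -22, -35, -48]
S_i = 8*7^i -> [8, 56, 392, 2744, 19208]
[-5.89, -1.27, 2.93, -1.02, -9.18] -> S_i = Random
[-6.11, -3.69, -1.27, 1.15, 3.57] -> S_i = -6.11 + 2.42*i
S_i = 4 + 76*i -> [4, 80, 156, 232, 308]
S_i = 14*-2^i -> [14, -28, 56, -112, 224]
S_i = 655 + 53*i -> [655, 708, 761, 814, 867]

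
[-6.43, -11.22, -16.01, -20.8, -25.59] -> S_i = -6.43 + -4.79*i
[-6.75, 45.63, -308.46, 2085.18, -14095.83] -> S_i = -6.75*(-6.76)^i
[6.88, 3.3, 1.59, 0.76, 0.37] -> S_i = 6.88*0.48^i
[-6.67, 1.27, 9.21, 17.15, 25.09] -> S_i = -6.67 + 7.94*i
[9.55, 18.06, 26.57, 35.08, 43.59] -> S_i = 9.55 + 8.51*i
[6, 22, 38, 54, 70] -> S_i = 6 + 16*i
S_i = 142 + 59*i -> [142, 201, 260, 319, 378]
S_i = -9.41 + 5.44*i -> [-9.41, -3.97, 1.47, 6.91, 12.35]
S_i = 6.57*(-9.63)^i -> [6.57, -63.27, 609.28, -5867.38, 56502.87]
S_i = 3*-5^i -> [3, -15, 75, -375, 1875]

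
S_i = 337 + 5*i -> [337, 342, 347, 352, 357]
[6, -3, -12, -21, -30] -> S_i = 6 + -9*i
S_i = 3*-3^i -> [3, -9, 27, -81, 243]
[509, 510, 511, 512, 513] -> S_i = 509 + 1*i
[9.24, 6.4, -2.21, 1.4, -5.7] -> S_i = Random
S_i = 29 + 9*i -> [29, 38, 47, 56, 65]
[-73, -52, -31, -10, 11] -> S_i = -73 + 21*i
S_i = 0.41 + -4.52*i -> [0.41, -4.11, -8.63, -13.15, -17.67]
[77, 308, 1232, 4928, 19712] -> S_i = 77*4^i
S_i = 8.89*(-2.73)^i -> [8.89, -24.27, 66.26, -180.88, 493.8]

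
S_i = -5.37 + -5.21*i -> [-5.37, -10.58, -15.79, -21.0, -26.21]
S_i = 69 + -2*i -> [69, 67, 65, 63, 61]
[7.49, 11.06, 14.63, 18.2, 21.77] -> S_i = 7.49 + 3.57*i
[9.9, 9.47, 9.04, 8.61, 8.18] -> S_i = 9.90 + -0.43*i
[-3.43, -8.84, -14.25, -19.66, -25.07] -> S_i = -3.43 + -5.41*i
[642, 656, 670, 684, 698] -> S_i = 642 + 14*i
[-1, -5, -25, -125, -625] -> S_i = -1*5^i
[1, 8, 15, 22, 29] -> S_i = 1 + 7*i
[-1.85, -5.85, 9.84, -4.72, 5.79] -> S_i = Random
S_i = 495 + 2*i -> [495, 497, 499, 501, 503]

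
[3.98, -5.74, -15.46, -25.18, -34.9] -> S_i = 3.98 + -9.72*i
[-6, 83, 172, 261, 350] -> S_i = -6 + 89*i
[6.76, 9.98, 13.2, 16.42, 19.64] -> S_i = 6.76 + 3.22*i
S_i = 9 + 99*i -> [9, 108, 207, 306, 405]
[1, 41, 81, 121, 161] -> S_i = 1 + 40*i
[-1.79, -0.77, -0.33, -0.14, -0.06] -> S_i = -1.79*0.43^i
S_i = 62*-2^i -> [62, -124, 248, -496, 992]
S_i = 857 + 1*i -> [857, 858, 859, 860, 861]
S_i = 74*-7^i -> [74, -518, 3626, -25382, 177674]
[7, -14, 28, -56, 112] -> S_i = 7*-2^i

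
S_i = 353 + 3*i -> [353, 356, 359, 362, 365]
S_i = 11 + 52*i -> [11, 63, 115, 167, 219]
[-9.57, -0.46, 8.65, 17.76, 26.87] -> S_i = -9.57 + 9.11*i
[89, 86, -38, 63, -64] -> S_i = Random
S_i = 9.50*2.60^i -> [9.5, 24.7, 64.22, 166.97, 434.13]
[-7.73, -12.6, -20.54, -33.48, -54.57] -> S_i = -7.73*1.63^i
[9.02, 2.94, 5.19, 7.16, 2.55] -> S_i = Random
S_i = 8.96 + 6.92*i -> [8.96, 15.88, 22.8, 29.72, 36.64]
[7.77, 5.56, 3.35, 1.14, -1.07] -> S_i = 7.77 + -2.21*i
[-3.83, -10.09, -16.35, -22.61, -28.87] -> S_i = -3.83 + -6.26*i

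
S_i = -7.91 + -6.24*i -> [-7.91, -14.15, -20.39, -26.63, -32.87]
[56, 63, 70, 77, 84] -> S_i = 56 + 7*i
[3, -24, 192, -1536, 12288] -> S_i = 3*-8^i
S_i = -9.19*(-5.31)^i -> [-9.19, 48.8, -259.12, 1375.94, -7306.23]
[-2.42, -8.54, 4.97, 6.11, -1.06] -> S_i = Random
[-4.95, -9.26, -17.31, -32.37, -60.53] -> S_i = -4.95*1.87^i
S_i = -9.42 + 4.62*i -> [-9.42, -4.8, -0.18, 4.44, 9.06]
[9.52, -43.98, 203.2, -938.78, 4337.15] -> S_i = 9.52*(-4.62)^i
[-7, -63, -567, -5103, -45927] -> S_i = -7*9^i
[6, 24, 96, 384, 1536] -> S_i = 6*4^i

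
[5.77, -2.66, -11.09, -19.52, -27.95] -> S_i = 5.77 + -8.43*i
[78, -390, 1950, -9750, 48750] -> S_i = 78*-5^i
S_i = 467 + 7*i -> [467, 474, 481, 488, 495]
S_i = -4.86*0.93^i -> [-4.86, -4.52, -4.2, -3.91, -3.64]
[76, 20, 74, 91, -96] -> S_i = Random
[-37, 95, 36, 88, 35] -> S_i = Random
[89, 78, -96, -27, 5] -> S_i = Random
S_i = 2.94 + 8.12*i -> [2.94, 11.06, 19.18, 27.3, 35.42]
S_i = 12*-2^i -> [12, -24, 48, -96, 192]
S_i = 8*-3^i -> [8, -24, 72, -216, 648]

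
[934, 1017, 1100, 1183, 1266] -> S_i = 934 + 83*i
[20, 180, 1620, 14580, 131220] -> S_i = 20*9^i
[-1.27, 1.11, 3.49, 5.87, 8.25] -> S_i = -1.27 + 2.38*i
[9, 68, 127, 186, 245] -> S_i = 9 + 59*i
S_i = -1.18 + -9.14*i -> [-1.18, -10.32, -19.46, -28.6, -37.74]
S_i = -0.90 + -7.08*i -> [-0.9, -7.98, -15.06, -22.14, -29.22]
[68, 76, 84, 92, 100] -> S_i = 68 + 8*i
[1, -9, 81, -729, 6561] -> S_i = 1*-9^i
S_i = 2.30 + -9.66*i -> [2.3, -7.36, -17.02, -26.68, -36.34]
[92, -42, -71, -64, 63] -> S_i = Random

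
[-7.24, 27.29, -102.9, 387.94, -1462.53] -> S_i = -7.24*(-3.77)^i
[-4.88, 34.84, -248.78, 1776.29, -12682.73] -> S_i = -4.88*(-7.14)^i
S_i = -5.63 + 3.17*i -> [-5.63, -2.46, 0.71, 3.88, 7.05]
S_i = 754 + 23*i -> [754, 777, 800, 823, 846]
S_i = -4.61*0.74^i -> [-4.61, -3.41, -2.52, -1.87, -1.38]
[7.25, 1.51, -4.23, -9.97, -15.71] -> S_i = 7.25 + -5.74*i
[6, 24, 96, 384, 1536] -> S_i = 6*4^i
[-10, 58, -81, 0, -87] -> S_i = Random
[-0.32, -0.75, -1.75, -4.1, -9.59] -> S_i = -0.32*2.34^i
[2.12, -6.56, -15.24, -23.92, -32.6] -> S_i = 2.12 + -8.68*i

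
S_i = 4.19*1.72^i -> [4.19, 7.21, 12.4, 21.32, 36.67]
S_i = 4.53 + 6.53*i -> [4.53, 11.06, 17.59, 24.12, 30.65]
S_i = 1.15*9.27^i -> [1.15, 10.66, 98.82, 916.09, 8492.13]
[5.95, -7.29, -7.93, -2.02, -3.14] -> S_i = Random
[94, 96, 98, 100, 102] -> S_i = 94 + 2*i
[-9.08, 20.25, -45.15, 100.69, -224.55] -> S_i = -9.08*(-2.23)^i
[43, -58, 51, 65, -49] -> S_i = Random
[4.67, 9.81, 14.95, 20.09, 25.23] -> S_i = 4.67 + 5.14*i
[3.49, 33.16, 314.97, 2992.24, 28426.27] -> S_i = 3.49*9.50^i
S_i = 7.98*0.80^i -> [7.98, 6.38, 5.11, 4.09, 3.27]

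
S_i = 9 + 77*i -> [9, 86, 163, 240, 317]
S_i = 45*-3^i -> [45, -135, 405, -1215, 3645]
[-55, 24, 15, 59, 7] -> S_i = Random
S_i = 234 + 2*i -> [234, 236, 238, 240, 242]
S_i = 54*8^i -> [54, 432, 3456, 27648, 221184]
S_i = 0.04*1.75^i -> [0.04, 0.07, 0.12, 0.21, 0.38]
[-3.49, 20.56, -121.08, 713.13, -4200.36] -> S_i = -3.49*(-5.89)^i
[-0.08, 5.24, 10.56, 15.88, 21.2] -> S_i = -0.08 + 5.32*i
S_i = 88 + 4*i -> [88, 92, 96, 100, 104]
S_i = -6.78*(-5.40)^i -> [-6.78, 36.61, -197.7, 1067.61, -5765.07]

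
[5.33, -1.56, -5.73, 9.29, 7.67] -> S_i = Random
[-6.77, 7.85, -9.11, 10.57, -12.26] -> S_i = -6.77*(-1.16)^i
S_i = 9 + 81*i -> [9, 90, 171, 252, 333]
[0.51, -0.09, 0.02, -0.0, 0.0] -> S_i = 0.51*(-0.18)^i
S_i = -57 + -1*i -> [-57, -58, -59, -60, -61]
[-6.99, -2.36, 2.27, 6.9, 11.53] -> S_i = -6.99 + 4.63*i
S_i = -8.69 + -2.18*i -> [-8.69, -10.87, -13.05, -15.23, -17.41]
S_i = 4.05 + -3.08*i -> [4.05, 0.97, -2.11, -5.19, -8.27]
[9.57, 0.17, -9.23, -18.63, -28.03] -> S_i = 9.57 + -9.40*i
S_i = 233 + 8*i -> [233, 241, 249, 257, 265]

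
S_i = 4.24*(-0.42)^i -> [4.24, -1.78, 0.75, -0.31, 0.13]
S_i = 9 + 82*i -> [9, 91, 173, 255, 337]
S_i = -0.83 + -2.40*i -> [-0.83, -3.23, -5.63, -8.03, -10.43]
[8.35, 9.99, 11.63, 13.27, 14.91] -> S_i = 8.35 + 1.64*i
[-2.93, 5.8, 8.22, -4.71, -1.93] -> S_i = Random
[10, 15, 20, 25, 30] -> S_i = 10 + 5*i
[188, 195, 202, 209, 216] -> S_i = 188 + 7*i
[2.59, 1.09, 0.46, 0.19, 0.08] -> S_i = 2.59*0.42^i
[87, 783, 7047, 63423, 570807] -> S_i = 87*9^i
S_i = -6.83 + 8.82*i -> [-6.83, 1.99, 10.81, 19.63, 28.45]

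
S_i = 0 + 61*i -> [0, 61, 122, 183, 244]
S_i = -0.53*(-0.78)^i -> [-0.53, 0.41, -0.32, 0.25, -0.2]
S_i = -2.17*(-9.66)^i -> [-2.17, 20.96, -202.49, 1956.1, -18895.93]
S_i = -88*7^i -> [-88, -616, -4312, -30184, -211288]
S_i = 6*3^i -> [6, 18, 54, 162, 486]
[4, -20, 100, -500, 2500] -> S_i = 4*-5^i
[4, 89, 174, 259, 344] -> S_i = 4 + 85*i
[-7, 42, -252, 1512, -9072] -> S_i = -7*-6^i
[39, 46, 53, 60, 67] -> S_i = 39 + 7*i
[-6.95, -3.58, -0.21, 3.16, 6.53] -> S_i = -6.95 + 3.37*i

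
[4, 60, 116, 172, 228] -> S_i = 4 + 56*i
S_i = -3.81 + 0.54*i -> [-3.81, -3.27, -2.73, -2.19, -1.65]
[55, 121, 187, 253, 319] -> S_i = 55 + 66*i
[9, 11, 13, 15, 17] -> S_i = 9 + 2*i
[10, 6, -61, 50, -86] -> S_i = Random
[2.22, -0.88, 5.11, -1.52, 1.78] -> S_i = Random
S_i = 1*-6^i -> [1, -6, 36, -216, 1296]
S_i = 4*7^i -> [4, 28, 196, 1372, 9604]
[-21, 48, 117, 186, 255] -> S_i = -21 + 69*i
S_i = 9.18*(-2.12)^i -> [9.18, -19.46, 41.26, -87.47, 185.43]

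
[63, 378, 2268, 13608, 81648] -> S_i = 63*6^i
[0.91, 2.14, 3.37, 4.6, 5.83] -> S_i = 0.91 + 1.23*i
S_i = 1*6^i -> [1, 6, 36, 216, 1296]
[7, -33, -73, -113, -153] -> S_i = 7 + -40*i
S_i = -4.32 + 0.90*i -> [-4.32, -3.42, -2.52, -1.62, -0.72]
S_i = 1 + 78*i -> [1, 79, 157, 235, 313]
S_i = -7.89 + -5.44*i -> [-7.89, -13.33, -18.77, -24.21, -29.65]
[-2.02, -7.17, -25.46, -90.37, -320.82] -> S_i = -2.02*3.55^i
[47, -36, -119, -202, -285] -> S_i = 47 + -83*i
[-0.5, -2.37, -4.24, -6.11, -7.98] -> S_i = -0.50 + -1.87*i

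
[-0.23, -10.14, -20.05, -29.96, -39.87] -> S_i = -0.23 + -9.91*i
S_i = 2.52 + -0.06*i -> [2.52, 2.46, 2.4, 2.34, 2.28]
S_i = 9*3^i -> [9, 27, 81, 243, 729]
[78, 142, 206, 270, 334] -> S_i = 78 + 64*i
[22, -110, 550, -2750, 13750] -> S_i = 22*-5^i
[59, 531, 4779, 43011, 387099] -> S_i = 59*9^i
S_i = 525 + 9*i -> [525, 534, 543, 552, 561]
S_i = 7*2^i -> [7, 14, 28, 56, 112]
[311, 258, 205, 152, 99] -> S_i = 311 + -53*i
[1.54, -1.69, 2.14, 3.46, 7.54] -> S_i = Random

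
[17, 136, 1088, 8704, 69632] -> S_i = 17*8^i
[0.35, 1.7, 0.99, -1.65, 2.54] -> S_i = Random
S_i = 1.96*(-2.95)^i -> [1.96, -5.78, 17.06, -50.32, 148.44]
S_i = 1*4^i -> [1, 4, 16, 64, 256]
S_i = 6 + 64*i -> [6, 70, 134, 198, 262]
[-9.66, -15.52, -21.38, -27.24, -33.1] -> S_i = -9.66 + -5.86*i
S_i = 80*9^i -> [80, 720, 6480, 58320, 524880]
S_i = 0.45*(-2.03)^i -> [0.45, -0.91, 1.85, -3.76, 7.64]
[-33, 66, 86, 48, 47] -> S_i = Random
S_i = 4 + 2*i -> [4, 6, 8, 10, 12]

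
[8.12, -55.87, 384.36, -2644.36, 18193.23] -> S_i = 8.12*(-6.88)^i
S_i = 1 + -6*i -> [1, -5, -11, -17, -23]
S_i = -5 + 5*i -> [-5, 0, 5, 10, 15]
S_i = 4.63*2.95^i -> [4.63, 13.66, 40.29, 118.86, 350.65]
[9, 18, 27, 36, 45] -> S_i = 9 + 9*i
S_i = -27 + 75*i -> [-27, 48, 123, 198, 273]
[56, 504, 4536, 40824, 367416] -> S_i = 56*9^i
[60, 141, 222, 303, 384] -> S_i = 60 + 81*i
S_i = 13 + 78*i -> [13, 91, 169, 247, 325]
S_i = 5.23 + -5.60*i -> [5.23, -0.37, -5.97, -11.57, -17.17]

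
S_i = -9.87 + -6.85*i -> [-9.87, -16.72, -23.57, -30.42, -37.27]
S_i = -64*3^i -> [-64, -192, -576, -1728, -5184]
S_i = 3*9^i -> [3, 27, 243, 2187, 19683]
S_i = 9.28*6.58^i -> [9.28, 61.06, 401.79, 2643.78, 17396.09]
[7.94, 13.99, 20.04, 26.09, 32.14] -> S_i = 7.94 + 6.05*i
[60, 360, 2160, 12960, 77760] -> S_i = 60*6^i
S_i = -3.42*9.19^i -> [-3.42, -31.43, -288.84, -2654.44, -24394.29]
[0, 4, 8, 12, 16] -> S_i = 0 + 4*i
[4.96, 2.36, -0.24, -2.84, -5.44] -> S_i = 4.96 + -2.60*i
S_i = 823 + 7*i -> [823, 830, 837, 844, 851]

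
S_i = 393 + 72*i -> [393, 465, 537, 609, 681]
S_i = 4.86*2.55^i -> [4.86, 12.39, 31.6, 80.59, 205.49]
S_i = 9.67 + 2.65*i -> [9.67, 12.32, 14.97, 17.62, 20.27]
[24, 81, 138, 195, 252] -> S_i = 24 + 57*i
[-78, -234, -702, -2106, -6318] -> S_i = -78*3^i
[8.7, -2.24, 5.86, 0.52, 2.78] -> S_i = Random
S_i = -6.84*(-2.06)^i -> [-6.84, 14.09, -29.03, 59.79, -123.18]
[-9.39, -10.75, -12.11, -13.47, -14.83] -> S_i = -9.39 + -1.36*i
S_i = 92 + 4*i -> [92, 96, 100, 104, 108]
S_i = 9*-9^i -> [9, -81, 729, -6561, 59049]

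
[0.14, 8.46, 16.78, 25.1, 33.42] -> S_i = 0.14 + 8.32*i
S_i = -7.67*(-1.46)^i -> [-7.67, 11.2, -16.35, 23.87, -34.85]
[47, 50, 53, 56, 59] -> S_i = 47 + 3*i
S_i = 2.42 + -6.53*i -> [2.42, -4.11, -10.64, -17.17, -23.7]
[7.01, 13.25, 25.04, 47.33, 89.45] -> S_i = 7.01*1.89^i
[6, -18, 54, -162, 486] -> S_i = 6*-3^i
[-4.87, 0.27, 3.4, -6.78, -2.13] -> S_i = Random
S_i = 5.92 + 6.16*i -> [5.92, 12.08, 18.24, 24.4, 30.56]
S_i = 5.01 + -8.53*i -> [5.01, -3.52, -12.05, -20.58, -29.11]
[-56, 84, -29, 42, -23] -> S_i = Random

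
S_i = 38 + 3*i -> [38, 41, 44, 47, 50]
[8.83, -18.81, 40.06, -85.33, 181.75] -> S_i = 8.83*(-2.13)^i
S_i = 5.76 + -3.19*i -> [5.76, 2.57, -0.62, -3.81, -7.0]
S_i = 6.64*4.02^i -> [6.64, 26.69, 107.31, 431.37, 1734.09]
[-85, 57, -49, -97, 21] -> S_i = Random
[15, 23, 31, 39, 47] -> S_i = 15 + 8*i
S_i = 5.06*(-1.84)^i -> [5.06, -9.31, 17.13, -31.52, 58.0]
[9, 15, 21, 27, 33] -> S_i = 9 + 6*i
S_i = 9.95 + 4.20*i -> [9.95, 14.15, 18.35, 22.55, 26.75]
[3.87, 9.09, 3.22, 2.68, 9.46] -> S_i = Random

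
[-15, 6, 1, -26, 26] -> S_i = Random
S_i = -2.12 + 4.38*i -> [-2.12, 2.26, 6.64, 11.02, 15.4]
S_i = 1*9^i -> [1, 9, 81, 729, 6561]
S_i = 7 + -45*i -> [7, -38, -83, -128, -173]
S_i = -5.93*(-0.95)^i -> [-5.93, 5.63, -5.35, 5.08, -4.83]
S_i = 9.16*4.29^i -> [9.16, 39.3, 168.58, 723.21, 3102.59]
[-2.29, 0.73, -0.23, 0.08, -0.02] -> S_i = -2.29*(-0.32)^i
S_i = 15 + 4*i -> [15, 19, 23, 27, 31]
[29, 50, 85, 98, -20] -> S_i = Random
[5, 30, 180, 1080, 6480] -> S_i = 5*6^i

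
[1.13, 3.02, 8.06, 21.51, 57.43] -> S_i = 1.13*2.67^i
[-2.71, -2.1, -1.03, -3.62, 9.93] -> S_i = Random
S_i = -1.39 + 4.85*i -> [-1.39, 3.46, 8.31, 13.16, 18.01]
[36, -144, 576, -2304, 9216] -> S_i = 36*-4^i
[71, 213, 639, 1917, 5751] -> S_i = 71*3^i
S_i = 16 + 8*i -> [16, 24, 32, 40, 48]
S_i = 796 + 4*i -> [796, 800, 804, 808, 812]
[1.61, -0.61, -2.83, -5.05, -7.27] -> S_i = 1.61 + -2.22*i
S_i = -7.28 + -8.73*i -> [-7.28, -16.01, -24.74, -33.47, -42.2]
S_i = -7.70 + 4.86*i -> [-7.7, -2.84, 2.02, 6.88, 11.74]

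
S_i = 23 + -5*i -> [23, 18, 13, 8, 3]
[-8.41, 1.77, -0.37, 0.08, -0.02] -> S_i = -8.41*(-0.21)^i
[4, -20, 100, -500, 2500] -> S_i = 4*-5^i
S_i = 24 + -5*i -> [24, 19, 14, 9, 4]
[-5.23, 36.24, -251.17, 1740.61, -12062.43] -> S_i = -5.23*(-6.93)^i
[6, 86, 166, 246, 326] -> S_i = 6 + 80*i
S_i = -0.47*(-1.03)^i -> [-0.47, 0.48, -0.5, 0.51, -0.53]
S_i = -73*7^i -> [-73, -511, -3577, -25039, -175273]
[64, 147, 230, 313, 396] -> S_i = 64 + 83*i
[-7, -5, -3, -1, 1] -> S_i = -7 + 2*i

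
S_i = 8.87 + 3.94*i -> [8.87, 12.81, 16.75, 20.69, 24.63]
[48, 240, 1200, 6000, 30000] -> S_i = 48*5^i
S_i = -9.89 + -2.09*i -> [-9.89, -11.98, -14.07, -16.16, -18.25]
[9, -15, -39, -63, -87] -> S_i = 9 + -24*i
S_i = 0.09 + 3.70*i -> [0.09, 3.79, 7.49, 11.19, 14.89]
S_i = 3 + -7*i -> [3, -4, -11, -18, -25]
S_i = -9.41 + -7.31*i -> [-9.41, -16.72, -24.03, -31.34, -38.65]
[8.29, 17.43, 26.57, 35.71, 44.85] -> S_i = 8.29 + 9.14*i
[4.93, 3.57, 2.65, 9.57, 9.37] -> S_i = Random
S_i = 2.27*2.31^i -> [2.27, 5.24, 12.11, 27.98, 64.64]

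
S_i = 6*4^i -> [6, 24, 96, 384, 1536]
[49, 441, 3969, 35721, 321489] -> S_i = 49*9^i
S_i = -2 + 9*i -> [-2, 7, 16, 25, 34]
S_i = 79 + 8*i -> [79, 87, 95, 103, 111]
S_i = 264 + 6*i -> [264, 270, 276, 282, 288]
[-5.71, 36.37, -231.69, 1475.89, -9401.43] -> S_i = -5.71*(-6.37)^i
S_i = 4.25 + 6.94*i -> [4.25, 11.19, 18.13, 25.07, 32.01]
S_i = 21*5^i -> [21, 105, 525, 2625, 13125]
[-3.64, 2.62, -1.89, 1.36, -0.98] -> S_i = -3.64*(-0.72)^i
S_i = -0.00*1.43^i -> [-0.0, -0.0, -0.0, -0.0, -0.0]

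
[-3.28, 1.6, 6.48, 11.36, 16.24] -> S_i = -3.28 + 4.88*i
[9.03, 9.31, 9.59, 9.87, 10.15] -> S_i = 9.03 + 0.28*i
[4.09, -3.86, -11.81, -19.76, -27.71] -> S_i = 4.09 + -7.95*i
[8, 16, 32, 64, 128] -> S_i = 8*2^i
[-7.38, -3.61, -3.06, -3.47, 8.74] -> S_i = Random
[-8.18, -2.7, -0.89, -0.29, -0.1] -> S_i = -8.18*0.33^i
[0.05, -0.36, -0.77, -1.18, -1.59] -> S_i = 0.05 + -0.41*i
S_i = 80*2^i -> [80, 160, 320, 640, 1280]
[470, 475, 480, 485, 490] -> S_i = 470 + 5*i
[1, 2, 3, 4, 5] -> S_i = 1 + 1*i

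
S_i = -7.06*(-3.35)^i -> [-7.06, 23.65, -79.23, 265.42, -889.17]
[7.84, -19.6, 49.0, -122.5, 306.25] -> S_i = 7.84*(-2.50)^i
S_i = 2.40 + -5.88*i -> [2.4, -3.48, -9.36, -15.24, -21.12]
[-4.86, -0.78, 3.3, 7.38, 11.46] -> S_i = -4.86 + 4.08*i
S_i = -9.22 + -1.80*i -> [-9.22, -11.02, -12.82, -14.62, -16.42]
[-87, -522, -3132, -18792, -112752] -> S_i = -87*6^i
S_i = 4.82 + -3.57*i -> [4.82, 1.25, -2.32, -5.89, -9.46]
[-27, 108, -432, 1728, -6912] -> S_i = -27*-4^i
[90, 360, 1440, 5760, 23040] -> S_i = 90*4^i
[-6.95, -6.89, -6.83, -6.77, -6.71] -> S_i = -6.95 + 0.06*i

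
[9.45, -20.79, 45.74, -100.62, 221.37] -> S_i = 9.45*(-2.20)^i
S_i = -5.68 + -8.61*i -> [-5.68, -14.29, -22.9, -31.51, -40.12]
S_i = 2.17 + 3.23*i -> [2.17, 5.4, 8.63, 11.86, 15.09]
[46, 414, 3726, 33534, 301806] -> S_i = 46*9^i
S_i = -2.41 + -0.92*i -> [-2.41, -3.33, -4.25, -5.17, -6.09]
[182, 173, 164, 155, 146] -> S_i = 182 + -9*i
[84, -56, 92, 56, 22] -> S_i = Random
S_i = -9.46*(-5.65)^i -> [-9.46, 53.45, -301.99, 1706.23, -9640.18]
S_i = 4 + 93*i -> [4, 97, 190, 283, 376]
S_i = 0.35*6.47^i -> [0.35, 2.26, 14.65, 94.79, 613.32]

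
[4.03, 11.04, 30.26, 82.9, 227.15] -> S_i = 4.03*2.74^i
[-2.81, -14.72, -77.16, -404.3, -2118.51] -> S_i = -2.81*5.24^i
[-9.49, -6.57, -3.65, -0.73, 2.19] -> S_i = -9.49 + 2.92*i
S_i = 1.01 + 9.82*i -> [1.01, 10.83, 20.65, 30.47, 40.29]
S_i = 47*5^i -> [47, 235, 1175, 5875, 29375]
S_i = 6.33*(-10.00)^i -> [6.33, -63.3, 633.0, -6330.0, 63300.0]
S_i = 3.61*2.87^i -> [3.61, 10.36, 29.74, 85.34, 244.93]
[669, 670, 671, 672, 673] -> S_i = 669 + 1*i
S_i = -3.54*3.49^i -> [-3.54, -12.35, -43.12, -150.48, -525.18]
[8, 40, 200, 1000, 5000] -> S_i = 8*5^i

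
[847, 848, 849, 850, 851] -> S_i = 847 + 1*i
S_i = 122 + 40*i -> [122, 162, 202, 242, 282]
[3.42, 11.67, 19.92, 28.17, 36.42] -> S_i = 3.42 + 8.25*i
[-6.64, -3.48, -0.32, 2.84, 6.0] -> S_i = -6.64 + 3.16*i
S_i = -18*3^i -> [-18, -54, -162, -486, -1458]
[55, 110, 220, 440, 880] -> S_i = 55*2^i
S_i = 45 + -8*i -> [45, 37, 29, 21, 13]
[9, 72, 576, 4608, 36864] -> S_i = 9*8^i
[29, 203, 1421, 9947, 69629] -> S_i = 29*7^i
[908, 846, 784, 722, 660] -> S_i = 908 + -62*i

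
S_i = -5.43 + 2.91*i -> [-5.43, -2.52, 0.39, 3.3, 6.21]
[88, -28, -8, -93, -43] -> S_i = Random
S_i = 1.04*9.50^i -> [1.04, 9.88, 93.86, 891.67, 8470.86]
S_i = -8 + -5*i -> [-8, -13, -18, -23, -28]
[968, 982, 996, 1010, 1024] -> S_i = 968 + 14*i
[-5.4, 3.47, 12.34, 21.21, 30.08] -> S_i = -5.40 + 8.87*i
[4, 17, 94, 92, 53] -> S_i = Random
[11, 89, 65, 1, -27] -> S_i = Random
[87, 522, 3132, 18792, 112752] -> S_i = 87*6^i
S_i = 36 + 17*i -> [36, 53, 70, 87, 104]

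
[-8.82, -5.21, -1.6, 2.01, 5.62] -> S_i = -8.82 + 3.61*i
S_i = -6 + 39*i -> [-6, 33, 72, 111, 150]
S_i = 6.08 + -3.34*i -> [6.08, 2.74, -0.6, -3.94, -7.28]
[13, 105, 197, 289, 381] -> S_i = 13 + 92*i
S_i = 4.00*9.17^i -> [4.0, 36.68, 336.36, 3084.38, 28283.77]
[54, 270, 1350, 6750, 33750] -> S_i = 54*5^i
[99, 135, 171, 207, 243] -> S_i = 99 + 36*i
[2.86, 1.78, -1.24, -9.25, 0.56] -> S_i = Random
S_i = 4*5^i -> [4, 20, 100, 500, 2500]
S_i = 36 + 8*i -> [36, 44, 52, 60, 68]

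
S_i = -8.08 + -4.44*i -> [-8.08, -12.52, -16.96, -21.4, -25.84]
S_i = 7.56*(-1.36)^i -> [7.56, -10.28, 13.98, -19.02, 25.86]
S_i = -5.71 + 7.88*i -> [-5.71, 2.17, 10.05, 17.93, 25.81]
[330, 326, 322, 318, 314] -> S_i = 330 + -4*i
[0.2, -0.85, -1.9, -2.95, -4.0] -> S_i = 0.20 + -1.05*i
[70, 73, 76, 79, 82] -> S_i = 70 + 3*i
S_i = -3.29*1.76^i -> [-3.29, -5.79, -10.19, -17.94, -31.57]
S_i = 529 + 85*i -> [529, 614, 699, 784, 869]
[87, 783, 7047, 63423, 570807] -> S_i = 87*9^i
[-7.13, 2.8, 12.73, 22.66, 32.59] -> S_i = -7.13 + 9.93*i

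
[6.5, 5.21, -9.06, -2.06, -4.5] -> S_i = Random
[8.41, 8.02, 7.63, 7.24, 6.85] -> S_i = 8.41 + -0.39*i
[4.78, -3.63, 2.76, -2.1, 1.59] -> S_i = 4.78*(-0.76)^i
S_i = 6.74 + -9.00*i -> [6.74, -2.26, -11.26, -20.26, -29.26]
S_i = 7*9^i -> [7, 63, 567, 5103, 45927]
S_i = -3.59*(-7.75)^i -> [-3.59, 27.82, -215.62, 1671.09, -12950.94]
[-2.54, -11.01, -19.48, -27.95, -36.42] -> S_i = -2.54 + -8.47*i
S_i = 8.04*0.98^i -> [8.04, 7.88, 7.72, 7.57, 7.42]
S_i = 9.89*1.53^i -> [9.89, 15.13, 23.15, 35.42, 54.2]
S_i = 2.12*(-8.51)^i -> [2.12, -18.04, 153.53, -1306.55, 11118.7]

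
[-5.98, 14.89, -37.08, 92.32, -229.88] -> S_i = -5.98*(-2.49)^i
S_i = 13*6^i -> [13, 78, 468, 2808, 16848]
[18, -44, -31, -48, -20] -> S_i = Random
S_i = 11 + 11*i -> [11, 22, 33, 44, 55]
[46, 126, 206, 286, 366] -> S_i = 46 + 80*i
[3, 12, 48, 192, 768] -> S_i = 3*4^i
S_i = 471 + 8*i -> [471, 479, 487, 495, 503]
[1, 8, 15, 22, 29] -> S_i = 1 + 7*i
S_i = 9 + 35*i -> [9, 44, 79, 114, 149]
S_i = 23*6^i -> [23, 138, 828, 4968, 29808]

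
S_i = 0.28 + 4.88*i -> [0.28, 5.16, 10.04, 14.92, 19.8]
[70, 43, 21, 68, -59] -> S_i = Random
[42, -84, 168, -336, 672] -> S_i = 42*-2^i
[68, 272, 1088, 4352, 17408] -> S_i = 68*4^i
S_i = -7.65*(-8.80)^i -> [-7.65, 67.32, -592.42, 5213.26, -45876.7]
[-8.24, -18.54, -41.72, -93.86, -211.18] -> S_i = -8.24*2.25^i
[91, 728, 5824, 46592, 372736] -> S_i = 91*8^i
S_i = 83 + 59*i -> [83, 142, 201, 260, 319]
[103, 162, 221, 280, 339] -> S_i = 103 + 59*i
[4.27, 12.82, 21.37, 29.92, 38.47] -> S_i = 4.27 + 8.55*i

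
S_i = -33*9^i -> [-33, -297, -2673, -24057, -216513]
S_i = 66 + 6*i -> [66, 72, 78, 84, 90]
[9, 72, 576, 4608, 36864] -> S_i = 9*8^i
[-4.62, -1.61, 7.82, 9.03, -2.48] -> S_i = Random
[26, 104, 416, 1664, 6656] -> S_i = 26*4^i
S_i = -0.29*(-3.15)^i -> [-0.29, 0.91, -2.88, 9.06, -28.55]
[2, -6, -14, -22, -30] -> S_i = 2 + -8*i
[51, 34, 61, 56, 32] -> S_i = Random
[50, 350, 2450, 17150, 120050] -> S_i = 50*7^i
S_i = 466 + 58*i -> [466, 524, 582, 640, 698]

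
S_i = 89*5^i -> [89, 445, 2225, 11125, 55625]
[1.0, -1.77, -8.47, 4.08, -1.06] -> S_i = Random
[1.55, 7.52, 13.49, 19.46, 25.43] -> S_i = 1.55 + 5.97*i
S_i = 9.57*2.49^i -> [9.57, 23.83, 59.33, 147.74, 367.88]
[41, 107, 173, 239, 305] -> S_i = 41 + 66*i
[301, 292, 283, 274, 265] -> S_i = 301 + -9*i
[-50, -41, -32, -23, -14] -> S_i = -50 + 9*i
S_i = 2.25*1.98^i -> [2.25, 4.46, 8.82, 17.47, 34.58]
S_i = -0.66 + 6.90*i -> [-0.66, 6.24, 13.14, 20.04, 26.94]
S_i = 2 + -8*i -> [2, -6, -14, -22, -30]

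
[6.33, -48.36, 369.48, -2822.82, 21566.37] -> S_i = 6.33*(-7.64)^i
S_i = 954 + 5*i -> [954, 959, 964, 969, 974]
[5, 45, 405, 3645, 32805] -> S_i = 5*9^i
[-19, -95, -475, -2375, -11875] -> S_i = -19*5^i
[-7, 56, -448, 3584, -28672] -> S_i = -7*-8^i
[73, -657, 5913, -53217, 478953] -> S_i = 73*-9^i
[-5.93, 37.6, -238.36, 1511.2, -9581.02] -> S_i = -5.93*(-6.34)^i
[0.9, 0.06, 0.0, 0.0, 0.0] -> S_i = 0.90*0.07^i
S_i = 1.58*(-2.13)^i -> [1.58, -3.37, 7.17, -15.27, 32.52]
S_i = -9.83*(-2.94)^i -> [-9.83, 28.9, -84.97, 249.8, -734.42]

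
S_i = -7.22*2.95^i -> [-7.22, -21.3, -62.83, -185.35, -546.8]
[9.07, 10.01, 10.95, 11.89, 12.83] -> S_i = 9.07 + 0.94*i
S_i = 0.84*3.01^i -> [0.84, 2.53, 7.61, 22.91, 68.95]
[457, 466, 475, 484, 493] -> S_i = 457 + 9*i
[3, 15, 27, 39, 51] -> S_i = 3 + 12*i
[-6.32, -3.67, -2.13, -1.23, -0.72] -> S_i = -6.32*0.58^i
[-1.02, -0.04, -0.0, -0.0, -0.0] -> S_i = -1.02*0.04^i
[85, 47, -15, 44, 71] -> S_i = Random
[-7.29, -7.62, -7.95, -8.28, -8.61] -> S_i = -7.29 + -0.33*i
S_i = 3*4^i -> [3, 12, 48, 192, 768]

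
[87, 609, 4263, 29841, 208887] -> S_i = 87*7^i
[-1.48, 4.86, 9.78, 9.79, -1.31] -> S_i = Random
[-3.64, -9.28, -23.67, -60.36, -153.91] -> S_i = -3.64*2.55^i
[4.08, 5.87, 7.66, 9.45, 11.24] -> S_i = 4.08 + 1.79*i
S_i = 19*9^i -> [19, 171, 1539, 13851, 124659]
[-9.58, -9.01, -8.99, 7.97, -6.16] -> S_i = Random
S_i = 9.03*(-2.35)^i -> [9.03, -21.22, 49.87, -117.19, 275.4]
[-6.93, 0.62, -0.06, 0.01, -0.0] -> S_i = -6.93*(-0.09)^i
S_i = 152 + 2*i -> [152, 154, 156, 158, 160]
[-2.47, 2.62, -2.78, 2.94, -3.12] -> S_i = -2.47*(-1.06)^i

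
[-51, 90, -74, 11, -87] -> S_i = Random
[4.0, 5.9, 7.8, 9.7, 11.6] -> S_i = 4.00 + 1.90*i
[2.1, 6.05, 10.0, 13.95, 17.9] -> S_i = 2.10 + 3.95*i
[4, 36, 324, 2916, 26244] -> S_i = 4*9^i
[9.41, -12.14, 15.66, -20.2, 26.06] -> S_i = 9.41*(-1.29)^i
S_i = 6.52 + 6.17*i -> [6.52, 12.69, 18.86, 25.03, 31.2]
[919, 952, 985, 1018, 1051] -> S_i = 919 + 33*i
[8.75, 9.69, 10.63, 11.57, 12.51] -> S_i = 8.75 + 0.94*i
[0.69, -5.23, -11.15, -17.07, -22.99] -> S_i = 0.69 + -5.92*i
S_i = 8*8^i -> [8, 64, 512, 4096, 32768]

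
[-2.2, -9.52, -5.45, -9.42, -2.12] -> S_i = Random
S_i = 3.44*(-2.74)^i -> [3.44, -9.43, 25.83, -70.76, 193.89]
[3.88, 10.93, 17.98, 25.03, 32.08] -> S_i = 3.88 + 7.05*i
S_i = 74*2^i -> [74, 148, 296, 592, 1184]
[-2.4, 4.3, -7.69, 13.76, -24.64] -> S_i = -2.40*(-1.79)^i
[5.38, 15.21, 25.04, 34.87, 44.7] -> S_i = 5.38 + 9.83*i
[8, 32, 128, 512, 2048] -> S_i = 8*4^i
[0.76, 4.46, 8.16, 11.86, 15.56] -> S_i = 0.76 + 3.70*i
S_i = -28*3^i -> [-28, -84, -252, -756, -2268]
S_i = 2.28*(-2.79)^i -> [2.28, -6.36, 17.75, -49.52, 138.15]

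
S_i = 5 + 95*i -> [5, 100, 195, 290, 385]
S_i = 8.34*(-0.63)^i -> [8.34, -5.25, 3.31, -2.09, 1.31]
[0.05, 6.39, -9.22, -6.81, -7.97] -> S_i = Random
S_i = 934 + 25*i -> [934, 959, 984, 1009, 1034]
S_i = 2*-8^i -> [2, -16, 128, -1024, 8192]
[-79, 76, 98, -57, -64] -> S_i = Random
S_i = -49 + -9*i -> [-49, -58, -67, -76, -85]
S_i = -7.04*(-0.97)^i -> [-7.04, 6.83, -6.62, 6.43, -6.23]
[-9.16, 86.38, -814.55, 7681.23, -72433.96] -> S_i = -9.16*(-9.43)^i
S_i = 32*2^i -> [32, 64, 128, 256, 512]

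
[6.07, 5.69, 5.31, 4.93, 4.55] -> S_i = 6.07 + -0.38*i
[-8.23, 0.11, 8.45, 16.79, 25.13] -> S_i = -8.23 + 8.34*i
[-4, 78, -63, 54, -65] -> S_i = Random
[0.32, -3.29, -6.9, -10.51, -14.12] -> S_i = 0.32 + -3.61*i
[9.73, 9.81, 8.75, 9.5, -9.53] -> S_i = Random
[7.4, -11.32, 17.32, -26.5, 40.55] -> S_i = 7.40*(-1.53)^i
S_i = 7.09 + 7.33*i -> [7.09, 14.42, 21.75, 29.08, 36.41]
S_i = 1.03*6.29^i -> [1.03, 6.48, 40.75, 256.32, 1612.28]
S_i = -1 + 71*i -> [-1, 70, 141, 212, 283]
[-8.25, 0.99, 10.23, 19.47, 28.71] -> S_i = -8.25 + 9.24*i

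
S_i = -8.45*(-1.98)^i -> [-8.45, 16.73, -33.13, 65.59, -129.87]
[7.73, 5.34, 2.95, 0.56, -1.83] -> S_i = 7.73 + -2.39*i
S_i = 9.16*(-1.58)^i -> [9.16, -14.47, 22.87, -36.13, 57.09]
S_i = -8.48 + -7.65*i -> [-8.48, -16.13, -23.78, -31.43, -39.08]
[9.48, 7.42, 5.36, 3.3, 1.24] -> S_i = 9.48 + -2.06*i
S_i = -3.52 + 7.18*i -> [-3.52, 3.66, 10.84, 18.02, 25.2]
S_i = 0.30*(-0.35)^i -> [0.3, -0.1, 0.04, -0.01, 0.0]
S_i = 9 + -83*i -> [9, -74, -157, -240, -323]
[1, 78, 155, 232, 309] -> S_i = 1 + 77*i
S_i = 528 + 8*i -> [528, 536, 544, 552, 560]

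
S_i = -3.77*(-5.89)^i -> [-3.77, 22.21, -130.79, 770.35, -4537.35]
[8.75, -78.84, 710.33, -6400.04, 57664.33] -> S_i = 8.75*(-9.01)^i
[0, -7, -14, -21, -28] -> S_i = 0 + -7*i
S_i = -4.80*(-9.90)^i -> [-4.8, 47.52, -470.45, 4657.44, -46108.61]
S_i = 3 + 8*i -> [3, 11, 19, 27, 35]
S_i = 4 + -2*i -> [4, 2, 0, -2, -4]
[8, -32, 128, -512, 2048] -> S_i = 8*-4^i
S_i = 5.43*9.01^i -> [5.43, 48.92, 440.81, 3971.68, 35784.83]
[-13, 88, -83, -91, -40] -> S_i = Random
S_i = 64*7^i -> [64, 448, 3136, 21952, 153664]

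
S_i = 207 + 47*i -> [207, 254, 301, 348, 395]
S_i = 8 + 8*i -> [8, 16, 24, 32, 40]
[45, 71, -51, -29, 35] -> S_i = Random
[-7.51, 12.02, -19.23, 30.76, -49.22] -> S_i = -7.51*(-1.60)^i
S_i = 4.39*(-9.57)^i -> [4.39, -42.01, 402.06, -3847.69, 36822.42]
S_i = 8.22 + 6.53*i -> [8.22, 14.75, 21.28, 27.81, 34.34]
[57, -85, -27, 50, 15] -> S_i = Random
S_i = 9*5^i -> [9, 45, 225, 1125, 5625]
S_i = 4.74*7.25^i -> [4.74, 34.36, 249.15, 1806.31, 13095.75]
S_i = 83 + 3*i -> [83, 86, 89, 92, 95]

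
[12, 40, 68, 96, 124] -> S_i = 12 + 28*i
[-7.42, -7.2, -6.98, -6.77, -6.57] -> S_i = -7.42*0.97^i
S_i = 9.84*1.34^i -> [9.84, 13.19, 17.67, 23.68, 31.73]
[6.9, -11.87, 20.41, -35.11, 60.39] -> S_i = 6.90*(-1.72)^i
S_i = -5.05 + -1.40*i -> [-5.05, -6.45, -7.85, -9.25, -10.65]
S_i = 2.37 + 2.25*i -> [2.37, 4.62, 6.87, 9.12, 11.37]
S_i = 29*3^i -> [29, 87, 261, 783, 2349]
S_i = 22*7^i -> [22, 154, 1078, 7546, 52822]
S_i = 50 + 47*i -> [50, 97, 144, 191, 238]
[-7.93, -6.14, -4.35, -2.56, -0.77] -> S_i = -7.93 + 1.79*i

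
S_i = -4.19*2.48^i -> [-4.19, -10.39, -25.77, -63.91, -158.5]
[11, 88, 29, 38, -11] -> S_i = Random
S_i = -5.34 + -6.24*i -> [-5.34, -11.58, -17.82, -24.06, -30.3]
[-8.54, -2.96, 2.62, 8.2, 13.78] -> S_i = -8.54 + 5.58*i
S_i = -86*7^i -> [-86, -602, -4214, -29498, -206486]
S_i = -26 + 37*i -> [-26, 11, 48, 85, 122]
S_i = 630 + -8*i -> [630, 622, 614, 606, 598]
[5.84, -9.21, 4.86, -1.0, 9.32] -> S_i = Random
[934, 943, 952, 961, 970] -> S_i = 934 + 9*i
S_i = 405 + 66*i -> [405, 471, 537, 603, 669]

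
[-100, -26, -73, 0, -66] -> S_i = Random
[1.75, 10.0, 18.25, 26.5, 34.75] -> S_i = 1.75 + 8.25*i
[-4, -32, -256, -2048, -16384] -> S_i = -4*8^i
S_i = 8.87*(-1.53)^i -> [8.87, -13.57, 20.76, -31.77, 48.61]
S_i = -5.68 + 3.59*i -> [-5.68, -2.09, 1.5, 5.09, 8.68]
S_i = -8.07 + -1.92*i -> [-8.07, -9.99, -11.91, -13.83, -15.75]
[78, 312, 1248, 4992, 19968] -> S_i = 78*4^i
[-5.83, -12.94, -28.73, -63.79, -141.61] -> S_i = -5.83*2.22^i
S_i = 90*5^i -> [90, 450, 2250, 11250, 56250]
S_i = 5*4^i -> [5, 20, 80, 320, 1280]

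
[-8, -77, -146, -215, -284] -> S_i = -8 + -69*i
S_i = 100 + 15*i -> [100, 115, 130, 145, 160]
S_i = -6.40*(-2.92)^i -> [-6.4, 18.69, -54.57, 159.34, -465.28]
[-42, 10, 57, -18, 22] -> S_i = Random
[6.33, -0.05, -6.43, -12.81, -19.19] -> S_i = 6.33 + -6.38*i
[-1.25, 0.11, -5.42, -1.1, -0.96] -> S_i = Random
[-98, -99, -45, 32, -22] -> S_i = Random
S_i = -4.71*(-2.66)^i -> [-4.71, 12.53, -33.33, 88.65, -235.8]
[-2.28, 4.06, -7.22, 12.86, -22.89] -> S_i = -2.28*(-1.78)^i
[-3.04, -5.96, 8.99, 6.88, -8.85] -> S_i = Random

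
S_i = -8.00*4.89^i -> [-8.0, -39.12, -191.3, -935.44, -4574.31]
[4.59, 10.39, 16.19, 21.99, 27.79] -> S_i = 4.59 + 5.80*i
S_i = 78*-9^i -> [78, -702, 6318, -56862, 511758]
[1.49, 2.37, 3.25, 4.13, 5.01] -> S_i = 1.49 + 0.88*i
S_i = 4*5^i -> [4, 20, 100, 500, 2500]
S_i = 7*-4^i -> [7, -28, 112, -448, 1792]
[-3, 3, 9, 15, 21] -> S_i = -3 + 6*i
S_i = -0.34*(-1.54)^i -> [-0.34, 0.52, -0.81, 1.24, -1.91]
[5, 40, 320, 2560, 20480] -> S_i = 5*8^i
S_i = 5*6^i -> [5, 30, 180, 1080, 6480]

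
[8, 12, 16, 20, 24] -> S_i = 8 + 4*i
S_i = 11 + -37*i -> [11, -26, -63, -100, -137]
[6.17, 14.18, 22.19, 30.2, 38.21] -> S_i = 6.17 + 8.01*i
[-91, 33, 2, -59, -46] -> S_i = Random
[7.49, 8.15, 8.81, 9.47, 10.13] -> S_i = 7.49 + 0.66*i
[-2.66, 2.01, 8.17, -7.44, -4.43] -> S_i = Random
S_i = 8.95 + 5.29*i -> [8.95, 14.24, 19.53, 24.82, 30.11]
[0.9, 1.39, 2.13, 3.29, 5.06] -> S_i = 0.90*1.54^i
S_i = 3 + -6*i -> [3, -3, -9, -15, -21]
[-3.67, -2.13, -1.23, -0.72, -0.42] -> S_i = -3.67*0.58^i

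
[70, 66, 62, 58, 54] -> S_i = 70 + -4*i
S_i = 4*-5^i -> [4, -20, 100, -500, 2500]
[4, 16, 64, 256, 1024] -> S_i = 4*4^i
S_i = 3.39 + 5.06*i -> [3.39, 8.45, 13.51, 18.57, 23.63]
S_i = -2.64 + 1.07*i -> [-2.64, -1.57, -0.5, 0.57, 1.64]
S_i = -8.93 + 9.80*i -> [-8.93, 0.87, 10.67, 20.47, 30.27]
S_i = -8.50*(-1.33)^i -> [-8.5, 11.3, -15.04, 20.0, -26.6]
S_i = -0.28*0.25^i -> [-0.28, -0.07, -0.02, -0.0, -0.0]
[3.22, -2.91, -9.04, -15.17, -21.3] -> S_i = 3.22 + -6.13*i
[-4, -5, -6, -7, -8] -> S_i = -4 + -1*i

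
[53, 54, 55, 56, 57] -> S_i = 53 + 1*i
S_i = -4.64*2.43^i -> [-4.64, -11.28, -27.4, -66.58, -161.79]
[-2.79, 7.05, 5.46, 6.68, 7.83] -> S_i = Random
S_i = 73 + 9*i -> [73, 82, 91, 100, 109]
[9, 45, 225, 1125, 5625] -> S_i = 9*5^i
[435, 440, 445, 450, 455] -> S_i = 435 + 5*i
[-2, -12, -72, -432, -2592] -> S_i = -2*6^i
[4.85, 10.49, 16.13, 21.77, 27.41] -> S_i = 4.85 + 5.64*i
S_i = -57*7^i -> [-57, -399, -2793, -19551, -136857]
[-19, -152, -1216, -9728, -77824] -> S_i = -19*8^i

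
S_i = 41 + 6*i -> [41, 47, 53, 59, 65]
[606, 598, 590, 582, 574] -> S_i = 606 + -8*i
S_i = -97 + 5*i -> [-97, -92, -87, -82, -77]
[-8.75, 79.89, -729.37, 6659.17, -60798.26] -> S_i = -8.75*(-9.13)^i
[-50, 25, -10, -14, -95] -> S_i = Random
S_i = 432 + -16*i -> [432, 416, 400, 384, 368]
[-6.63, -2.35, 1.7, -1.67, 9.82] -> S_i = Random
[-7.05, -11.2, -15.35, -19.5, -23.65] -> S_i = -7.05 + -4.15*i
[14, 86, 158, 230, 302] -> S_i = 14 + 72*i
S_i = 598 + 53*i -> [598, 651, 704, 757, 810]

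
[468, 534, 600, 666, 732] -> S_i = 468 + 66*i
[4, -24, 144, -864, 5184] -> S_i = 4*-6^i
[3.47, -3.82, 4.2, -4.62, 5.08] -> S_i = 3.47*(-1.10)^i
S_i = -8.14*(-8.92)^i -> [-8.14, 72.61, -647.67, 5777.22, -51532.81]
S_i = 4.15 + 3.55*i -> [4.15, 7.7, 11.25, 14.8, 18.35]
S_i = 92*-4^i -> [92, -368, 1472, -5888, 23552]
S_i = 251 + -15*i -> [251, 236, 221, 206, 191]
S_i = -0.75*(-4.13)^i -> [-0.75, 3.1, -12.79, 52.83, -218.2]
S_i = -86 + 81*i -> [-86, -5, 76, 157, 238]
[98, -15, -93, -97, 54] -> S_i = Random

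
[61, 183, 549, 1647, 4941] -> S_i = 61*3^i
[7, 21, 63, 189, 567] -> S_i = 7*3^i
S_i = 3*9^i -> [3, 27, 243, 2187, 19683]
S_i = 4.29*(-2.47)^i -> [4.29, -10.6, 26.17, -64.65, 159.68]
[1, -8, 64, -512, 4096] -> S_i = 1*-8^i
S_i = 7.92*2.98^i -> [7.92, 23.6, 70.33, 209.59, 624.58]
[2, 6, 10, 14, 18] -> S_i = 2 + 4*i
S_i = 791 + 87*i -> [791, 878, 965, 1052, 1139]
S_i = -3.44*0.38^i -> [-3.44, -1.31, -0.5, -0.19, -0.07]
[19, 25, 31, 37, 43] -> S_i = 19 + 6*i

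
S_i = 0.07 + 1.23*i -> [0.07, 1.3, 2.53, 3.76, 4.99]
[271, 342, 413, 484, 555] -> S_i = 271 + 71*i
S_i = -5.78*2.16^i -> [-5.78, -12.48, -26.97, -58.25, -125.82]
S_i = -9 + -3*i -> [-9, -12, -15, -18, -21]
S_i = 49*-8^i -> [49, -392, 3136, -25088, 200704]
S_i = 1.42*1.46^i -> [1.42, 2.07, 3.03, 4.42, 6.45]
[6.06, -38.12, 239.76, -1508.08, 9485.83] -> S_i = 6.06*(-6.29)^i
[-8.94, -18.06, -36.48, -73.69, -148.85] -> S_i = -8.94*2.02^i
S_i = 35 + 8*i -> [35, 43, 51, 59, 67]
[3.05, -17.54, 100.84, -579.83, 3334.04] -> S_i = 3.05*(-5.75)^i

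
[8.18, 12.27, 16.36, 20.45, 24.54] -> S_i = 8.18 + 4.09*i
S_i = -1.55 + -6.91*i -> [-1.55, -8.46, -15.37, -22.28, -29.19]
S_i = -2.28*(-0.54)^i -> [-2.28, 1.23, -0.66, 0.36, -0.19]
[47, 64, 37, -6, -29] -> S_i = Random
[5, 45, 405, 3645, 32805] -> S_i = 5*9^i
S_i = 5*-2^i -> [5, -10, 20, -40, 80]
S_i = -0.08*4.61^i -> [-0.08, -0.37, -1.7, -7.84, -36.13]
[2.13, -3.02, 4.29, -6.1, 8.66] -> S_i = 2.13*(-1.42)^i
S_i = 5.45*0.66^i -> [5.45, 3.6, 2.37, 1.57, 1.03]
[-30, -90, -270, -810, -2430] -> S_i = -30*3^i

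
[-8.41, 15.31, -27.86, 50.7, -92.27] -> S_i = -8.41*(-1.82)^i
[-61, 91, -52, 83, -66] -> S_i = Random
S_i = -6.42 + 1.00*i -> [-6.42, -5.42, -4.42, -3.42, -2.42]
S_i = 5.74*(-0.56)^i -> [5.74, -3.21, 1.8, -1.01, 0.56]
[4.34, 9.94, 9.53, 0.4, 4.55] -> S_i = Random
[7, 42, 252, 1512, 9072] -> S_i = 7*6^i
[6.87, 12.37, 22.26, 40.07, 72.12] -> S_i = 6.87*1.80^i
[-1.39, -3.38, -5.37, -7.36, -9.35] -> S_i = -1.39 + -1.99*i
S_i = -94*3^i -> [-94, -282, -846, -2538, -7614]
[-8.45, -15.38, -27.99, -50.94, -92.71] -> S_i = -8.45*1.82^i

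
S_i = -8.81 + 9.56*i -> [-8.81, 0.75, 10.31, 19.87, 29.43]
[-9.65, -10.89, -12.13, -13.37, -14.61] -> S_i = -9.65 + -1.24*i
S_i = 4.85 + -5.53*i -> [4.85, -0.68, -6.21, -11.74, -17.27]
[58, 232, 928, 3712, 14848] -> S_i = 58*4^i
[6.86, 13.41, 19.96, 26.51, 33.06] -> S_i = 6.86 + 6.55*i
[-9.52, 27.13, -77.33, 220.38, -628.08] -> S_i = -9.52*(-2.85)^i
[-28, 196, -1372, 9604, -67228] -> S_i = -28*-7^i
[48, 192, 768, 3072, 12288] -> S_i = 48*4^i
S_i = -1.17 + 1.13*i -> [-1.17, -0.04, 1.09, 2.22, 3.35]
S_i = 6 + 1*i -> [6, 7, 8, 9, 10]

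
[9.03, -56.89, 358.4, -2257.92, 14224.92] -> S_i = 9.03*(-6.30)^i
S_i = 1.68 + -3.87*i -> [1.68, -2.19, -6.06, -9.93, -13.8]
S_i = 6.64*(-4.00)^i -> [6.64, -26.56, 106.24, -424.96, 1699.84]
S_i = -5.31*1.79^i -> [-5.31, -9.5, -17.01, -30.45, -54.51]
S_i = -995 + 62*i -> [-995, -933, -871, -809, -747]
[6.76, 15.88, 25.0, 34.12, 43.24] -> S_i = 6.76 + 9.12*i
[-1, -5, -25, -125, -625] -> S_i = -1*5^i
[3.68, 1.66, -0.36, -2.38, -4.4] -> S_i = 3.68 + -2.02*i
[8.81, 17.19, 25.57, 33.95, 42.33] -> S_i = 8.81 + 8.38*i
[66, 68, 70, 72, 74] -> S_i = 66 + 2*i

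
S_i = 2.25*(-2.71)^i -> [2.25, -6.1, 16.52, -44.78, 121.36]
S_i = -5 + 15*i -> [-5, 10, 25, 40, 55]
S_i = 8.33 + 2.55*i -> [8.33, 10.88, 13.43, 15.98, 18.53]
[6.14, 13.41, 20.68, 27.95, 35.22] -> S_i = 6.14 + 7.27*i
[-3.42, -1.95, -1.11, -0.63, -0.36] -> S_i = -3.42*0.57^i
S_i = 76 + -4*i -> [76, 72, 68, 64, 60]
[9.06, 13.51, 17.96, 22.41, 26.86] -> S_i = 9.06 + 4.45*i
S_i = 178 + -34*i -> [178, 144, 110, 76, 42]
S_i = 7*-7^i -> [7, -49, 343, -2401, 16807]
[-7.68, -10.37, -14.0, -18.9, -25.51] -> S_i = -7.68*1.35^i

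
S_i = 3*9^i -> [3, 27, 243, 2187, 19683]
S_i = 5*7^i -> [5, 35, 245, 1715, 12005]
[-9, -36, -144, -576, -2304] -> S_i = -9*4^i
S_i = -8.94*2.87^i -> [-8.94, -25.66, -73.64, -211.34, -606.55]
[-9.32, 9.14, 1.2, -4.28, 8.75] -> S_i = Random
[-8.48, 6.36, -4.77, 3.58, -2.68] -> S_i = -8.48*(-0.75)^i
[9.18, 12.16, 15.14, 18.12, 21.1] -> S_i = 9.18 + 2.98*i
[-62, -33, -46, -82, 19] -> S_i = Random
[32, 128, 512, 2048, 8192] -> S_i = 32*4^i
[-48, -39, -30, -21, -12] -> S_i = -48 + 9*i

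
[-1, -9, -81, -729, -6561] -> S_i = -1*9^i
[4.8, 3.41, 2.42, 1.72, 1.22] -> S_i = 4.80*0.71^i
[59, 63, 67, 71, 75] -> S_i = 59 + 4*i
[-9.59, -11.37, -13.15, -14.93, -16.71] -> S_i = -9.59 + -1.78*i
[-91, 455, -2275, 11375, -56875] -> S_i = -91*-5^i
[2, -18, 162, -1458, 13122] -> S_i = 2*-9^i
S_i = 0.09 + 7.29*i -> [0.09, 7.38, 14.67, 21.96, 29.25]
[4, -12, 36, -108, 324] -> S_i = 4*-3^i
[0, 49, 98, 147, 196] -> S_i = 0 + 49*i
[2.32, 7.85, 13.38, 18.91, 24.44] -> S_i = 2.32 + 5.53*i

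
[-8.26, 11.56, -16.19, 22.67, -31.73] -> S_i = -8.26*(-1.40)^i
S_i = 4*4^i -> [4, 16, 64, 256, 1024]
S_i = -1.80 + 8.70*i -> [-1.8, 6.9, 15.6, 24.3, 33.0]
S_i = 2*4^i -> [2, 8, 32, 128, 512]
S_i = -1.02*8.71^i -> [-1.02, -8.88, -77.38, -673.99, -5870.47]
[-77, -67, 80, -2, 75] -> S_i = Random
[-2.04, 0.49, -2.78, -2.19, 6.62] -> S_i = Random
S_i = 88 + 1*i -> [88, 89, 90, 91, 92]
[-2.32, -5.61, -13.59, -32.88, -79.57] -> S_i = -2.32*2.42^i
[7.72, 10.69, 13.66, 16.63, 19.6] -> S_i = 7.72 + 2.97*i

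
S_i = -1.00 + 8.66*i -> [-1.0, 7.66, 16.32, 24.98, 33.64]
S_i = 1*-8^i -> [1, -8, 64, -512, 4096]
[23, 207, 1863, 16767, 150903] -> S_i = 23*9^i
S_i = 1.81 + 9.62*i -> [1.81, 11.43, 21.05, 30.67, 40.29]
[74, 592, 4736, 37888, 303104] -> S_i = 74*8^i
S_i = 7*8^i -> [7, 56, 448, 3584, 28672]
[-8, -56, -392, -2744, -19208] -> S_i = -8*7^i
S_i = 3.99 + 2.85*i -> [3.99, 6.84, 9.69, 12.54, 15.39]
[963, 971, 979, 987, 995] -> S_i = 963 + 8*i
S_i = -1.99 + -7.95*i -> [-1.99, -9.94, -17.89, -25.84, -33.79]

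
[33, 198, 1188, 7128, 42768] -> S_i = 33*6^i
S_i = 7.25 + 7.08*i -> [7.25, 14.33, 21.41, 28.49, 35.57]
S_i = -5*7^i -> [-5, -35, -245, -1715, -12005]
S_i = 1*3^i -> [1, 3, 9, 27, 81]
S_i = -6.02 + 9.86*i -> [-6.02, 3.84, 13.7, 23.56, 33.42]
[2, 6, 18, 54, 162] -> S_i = 2*3^i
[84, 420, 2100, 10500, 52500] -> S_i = 84*5^i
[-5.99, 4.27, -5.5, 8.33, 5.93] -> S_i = Random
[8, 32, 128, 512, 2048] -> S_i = 8*4^i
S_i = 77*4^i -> [77, 308, 1232, 4928, 19712]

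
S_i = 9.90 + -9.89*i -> [9.9, 0.01, -9.88, -19.77, -29.66]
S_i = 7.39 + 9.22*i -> [7.39, 16.61, 25.83, 35.05, 44.27]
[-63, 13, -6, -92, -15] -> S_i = Random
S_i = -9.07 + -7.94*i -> [-9.07, -17.01, -24.95, -32.89, -40.83]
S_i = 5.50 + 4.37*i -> [5.5, 9.87, 14.24, 18.61, 22.98]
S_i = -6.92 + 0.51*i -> [-6.92, -6.41, -5.9, -5.39, -4.88]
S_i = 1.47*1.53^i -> [1.47, 2.25, 3.44, 5.26, 8.06]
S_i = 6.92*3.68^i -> [6.92, 25.47, 93.71, 344.87, 1269.1]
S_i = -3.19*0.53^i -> [-3.19, -1.69, -0.9, -0.47, -0.25]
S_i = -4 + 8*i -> [-4, 4, 12, 20, 28]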